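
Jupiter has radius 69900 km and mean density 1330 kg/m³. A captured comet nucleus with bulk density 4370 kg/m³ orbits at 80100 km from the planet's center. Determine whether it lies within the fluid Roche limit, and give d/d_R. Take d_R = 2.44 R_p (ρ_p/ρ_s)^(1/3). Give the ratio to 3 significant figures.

d_R = 2.44 × (69900 km) × (1330/4370)^(1/3) = 1.147 × 10⁵ km
d/d_R = (80100) / (1.147 × 10⁵) = 0.698
Since d/d_R < 1, the body is inside the Roche limit.

inside; d/d_R ≈ 0.698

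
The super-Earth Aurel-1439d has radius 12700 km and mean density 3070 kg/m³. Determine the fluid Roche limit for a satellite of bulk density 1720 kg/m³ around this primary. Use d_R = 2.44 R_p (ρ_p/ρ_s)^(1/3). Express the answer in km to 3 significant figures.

d_R = 2.44 × 12700 km × (3070/1720)^(1/3)
    = 37600 km

37600 km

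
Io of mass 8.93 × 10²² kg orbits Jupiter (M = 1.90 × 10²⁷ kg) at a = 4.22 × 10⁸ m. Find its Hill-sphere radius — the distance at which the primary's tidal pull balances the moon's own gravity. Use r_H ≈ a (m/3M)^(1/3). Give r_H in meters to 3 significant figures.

r_H ≈ a (m/3M)^(1/3)
    = (4.22 × 10⁸) × (8.93 × 10²² / (3 × 1.90 × 10²⁷))^(1/3)
    = 1.06 × 10⁷ m

1.06 × 10⁷ m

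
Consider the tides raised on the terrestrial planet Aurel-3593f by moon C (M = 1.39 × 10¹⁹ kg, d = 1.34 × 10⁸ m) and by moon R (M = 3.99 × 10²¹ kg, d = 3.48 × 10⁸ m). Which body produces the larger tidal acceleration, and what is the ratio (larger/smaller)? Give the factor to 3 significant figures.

Tidal stretch scales as M/d³; compute that for each body.
Moon C: (1.39 × 10¹⁹) / (1.34 × 10⁸)³ = 5.777 × 10⁻⁶
Moon R: (3.99 × 10²¹) / (3.48 × 10⁸)³ = 9.467 × 10⁻⁵
Ratio (larger/smaller) = 16.4

Moon R, by a factor of ≈ 16.4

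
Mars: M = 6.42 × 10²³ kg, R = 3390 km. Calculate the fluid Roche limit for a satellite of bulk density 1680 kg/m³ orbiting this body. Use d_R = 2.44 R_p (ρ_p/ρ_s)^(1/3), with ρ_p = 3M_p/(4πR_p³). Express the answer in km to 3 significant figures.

ρ_p = 3M_p/(4πR_p³) = 3 × (6.42 × 10²³) / (4π × (3.39 × 10⁶ m)³) = 3930 kg/m³
d_R = 2.44 × 3390 km × (3930/1680)^(1/3)
    = 11000 km

11000 km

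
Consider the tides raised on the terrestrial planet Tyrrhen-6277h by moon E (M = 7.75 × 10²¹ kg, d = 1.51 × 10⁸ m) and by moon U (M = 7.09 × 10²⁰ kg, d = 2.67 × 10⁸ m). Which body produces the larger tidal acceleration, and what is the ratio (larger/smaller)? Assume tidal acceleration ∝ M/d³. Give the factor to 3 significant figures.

Tidal stretch scales as M/d³; compute that for each body.
Moon E: (7.75 × 10²¹) / (1.51 × 10⁸)³ = 2.251 × 10⁻³
Moon U: (7.09 × 10²⁰) / (2.67 × 10⁸)³ = 3.725 × 10⁻⁵
Ratio (larger/smaller) = 60.4

Moon E, by a factor of ≈ 60.4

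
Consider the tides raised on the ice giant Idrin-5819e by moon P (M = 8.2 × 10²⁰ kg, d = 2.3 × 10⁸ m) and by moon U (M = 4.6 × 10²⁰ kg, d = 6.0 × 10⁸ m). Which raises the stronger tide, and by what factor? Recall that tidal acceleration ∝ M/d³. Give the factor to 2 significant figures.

Tidal stretch scales as M/d³; compute that for each body.
Moon P: (8.2 × 10²⁰) / (2.3 × 10⁸)³ = 6.740 × 10⁻⁵
Moon U: (4.6 × 10²⁰) / (6.0 × 10⁸)³ = 2.130 × 10⁻⁶
Ratio (larger/smaller) = 32

Moon P, by a factor of ≈ 32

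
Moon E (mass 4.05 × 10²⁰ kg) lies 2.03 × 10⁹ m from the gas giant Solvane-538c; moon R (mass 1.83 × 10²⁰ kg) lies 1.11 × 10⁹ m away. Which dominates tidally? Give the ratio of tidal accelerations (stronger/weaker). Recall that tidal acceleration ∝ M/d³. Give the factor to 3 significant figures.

Moon R, by a factor of ≈ 2.76

Tidal acceleration ∝ M/d³, so compare M/d³ for each.
Moon E: (4.05 × 10²⁰) / (2.03 × 10⁹)³ = 4.841 × 10⁻⁸
Moon R: (1.83 × 10²⁰) / (1.11 × 10⁹)³ = 1.338 × 10⁻⁷
Ratio (larger/smaller) = 2.76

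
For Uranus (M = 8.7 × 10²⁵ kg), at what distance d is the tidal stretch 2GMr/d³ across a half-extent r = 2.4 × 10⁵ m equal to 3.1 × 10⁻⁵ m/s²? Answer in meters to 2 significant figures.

2GMr/d³ = a_tidal  ⇒  d = (2GMr / a_tidal)^(1/3)
d = (2 × 6.674×10⁻¹¹ × (8.7 × 10²⁵) × (2.4 × 10⁵) / (3.1 × 10⁻⁵))^(1/3)
  = 4.5 × 10⁸ m

4.5 × 10⁸ m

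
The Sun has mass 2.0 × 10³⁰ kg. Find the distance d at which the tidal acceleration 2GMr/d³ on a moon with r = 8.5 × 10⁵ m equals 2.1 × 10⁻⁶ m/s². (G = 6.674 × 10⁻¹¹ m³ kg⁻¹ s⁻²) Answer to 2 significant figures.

4.8 × 10¹⁰ m

2GMr/d³ = a_tidal  ⇒  d = (2GMr / a_tidal)^(1/3)
d = (2 × 6.674×10⁻¹¹ × (2.0 × 10³⁰) × (8.5 × 10⁵) / (2.1 × 10⁻⁶))^(1/3)
  = 4.8 × 10¹⁰ m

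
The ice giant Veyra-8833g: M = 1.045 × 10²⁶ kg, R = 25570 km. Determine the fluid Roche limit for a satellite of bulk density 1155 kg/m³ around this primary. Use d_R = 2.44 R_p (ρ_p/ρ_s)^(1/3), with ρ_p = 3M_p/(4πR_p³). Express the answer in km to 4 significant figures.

67950 km

ρ_p = 3M_p/(4πR_p³) = 3 × (1.045 × 10²⁶) / (4π × (2.557 × 10⁷ m)³) = 1492 kg/m³
d_R = 2.44 × 25570 km × (1492/1155)^(1/3)
    = 67950 km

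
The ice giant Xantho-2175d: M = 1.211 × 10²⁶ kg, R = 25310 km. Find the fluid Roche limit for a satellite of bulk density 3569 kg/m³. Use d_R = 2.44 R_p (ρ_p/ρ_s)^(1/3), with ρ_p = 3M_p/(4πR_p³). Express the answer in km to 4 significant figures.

ρ_p = 3M_p/(4πR_p³) = 3 × (1.211 × 10²⁶) / (4π × (2.531 × 10⁷ m)³) = 1783 kg/m³
d_R = 2.44 × 25310 km × (1783/3569)^(1/3)
    = 49000 km

49000 km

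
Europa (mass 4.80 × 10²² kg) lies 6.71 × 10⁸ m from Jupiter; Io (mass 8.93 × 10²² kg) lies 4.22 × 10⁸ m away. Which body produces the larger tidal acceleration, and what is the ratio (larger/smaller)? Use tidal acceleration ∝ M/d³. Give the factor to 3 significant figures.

The tide-raising term goes as M/d³ (the gradient of a 1/d² field).
Europa: (4.80 × 10²²) / (6.71 × 10⁸)³ = 1.589 × 10⁻⁴
Io: (8.93 × 10²²) / (4.22 × 10⁸)³ = 1.188 × 10⁻³
Ratio (larger/smaller) = 7.48

Io, by a factor of ≈ 7.48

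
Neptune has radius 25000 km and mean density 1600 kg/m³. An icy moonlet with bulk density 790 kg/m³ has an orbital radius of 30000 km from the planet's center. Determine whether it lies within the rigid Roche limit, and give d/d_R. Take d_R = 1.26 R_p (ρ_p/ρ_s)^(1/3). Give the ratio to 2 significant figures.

inside; d/d_R ≈ 0.75

d_R = 1.26 × (25000 km) × (1600/790)^(1/3) = 39850 km
d/d_R = (30000) / (39850) = 0.75
Since d/d_R < 1, the body is inside the Roche limit.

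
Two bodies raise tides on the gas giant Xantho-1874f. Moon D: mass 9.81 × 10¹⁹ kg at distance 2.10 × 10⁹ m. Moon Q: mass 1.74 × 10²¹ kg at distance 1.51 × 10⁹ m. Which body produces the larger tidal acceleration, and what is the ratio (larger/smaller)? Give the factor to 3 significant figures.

Compare M/d³ for the two perturbers:
Moon D: (9.81 × 10¹⁹) / (2.10 × 10⁹)³ = 1.059 × 10⁻⁸
Moon Q: (1.74 × 10²¹) / (1.51 × 10⁹)³ = 5.054 × 10⁻⁷
Ratio (larger/smaller) = 47.7

Moon Q, by a factor of ≈ 47.7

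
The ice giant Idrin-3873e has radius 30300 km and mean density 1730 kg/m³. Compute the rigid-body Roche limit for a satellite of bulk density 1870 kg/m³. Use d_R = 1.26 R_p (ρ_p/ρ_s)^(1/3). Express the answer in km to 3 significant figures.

37200 km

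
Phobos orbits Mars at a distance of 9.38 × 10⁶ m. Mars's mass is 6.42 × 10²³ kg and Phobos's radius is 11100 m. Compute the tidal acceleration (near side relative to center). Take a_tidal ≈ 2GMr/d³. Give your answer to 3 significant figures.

The tidal stretch is the gradient of GM/d² times the body's extent r, hence the 1/d³ dependence.
Δa = 2GMr/d³
   = 2 × (6.674 × 10⁻¹¹) × (6.42 × 10²³) × (11100) / (9.38 × 10⁶)³
   = 1.15 × 10⁻³ m/s²

1.15 × 10⁻³ m/s²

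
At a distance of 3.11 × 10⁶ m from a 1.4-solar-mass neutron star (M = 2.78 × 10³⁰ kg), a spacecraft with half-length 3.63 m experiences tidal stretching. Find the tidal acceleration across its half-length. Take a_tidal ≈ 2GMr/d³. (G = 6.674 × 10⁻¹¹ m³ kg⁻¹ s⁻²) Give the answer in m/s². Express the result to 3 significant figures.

4.48 × 10¹ m/s²

Δa = 2GMr/d³
   = 2 × (6.674 × 10⁻¹¹) × (2.78 × 10³⁰) × (3.63) / (3.11 × 10⁶)³
   = 4.48 × 10¹ m/s²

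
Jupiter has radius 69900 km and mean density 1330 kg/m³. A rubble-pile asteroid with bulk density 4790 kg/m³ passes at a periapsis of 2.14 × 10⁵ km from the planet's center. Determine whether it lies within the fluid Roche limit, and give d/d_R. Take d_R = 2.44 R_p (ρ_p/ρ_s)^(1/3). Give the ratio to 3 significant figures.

d_R = 2.44 × (69900 km) × (1330/4790)^(1/3) = 1.113 × 10⁵ km
d/d_R = (2.14 × 10⁵) / (1.113 × 10⁵) = 1.92
Since d/d_R > 1, the body is outside the Roche limit.

outside; d/d_R ≈ 1.92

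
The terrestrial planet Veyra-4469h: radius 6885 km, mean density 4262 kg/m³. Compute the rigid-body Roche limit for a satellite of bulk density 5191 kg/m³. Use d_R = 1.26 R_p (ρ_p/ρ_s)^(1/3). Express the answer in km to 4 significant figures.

8123 km

d_R = 1.26 × 6885 km × (4262/5191)^(1/3)
    = 8123 km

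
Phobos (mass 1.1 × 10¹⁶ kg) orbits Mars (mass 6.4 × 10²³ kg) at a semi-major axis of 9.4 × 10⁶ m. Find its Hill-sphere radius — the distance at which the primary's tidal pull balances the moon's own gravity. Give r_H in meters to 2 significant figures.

r_H ≈ a (m/3M)^(1/3)
    = (9.4 × 10⁶) × (1.1 × 10¹⁶ / (3 × 6.4 × 10²³))^(1/3)
    = 1.7 × 10⁴ m

1.7 × 10⁴ m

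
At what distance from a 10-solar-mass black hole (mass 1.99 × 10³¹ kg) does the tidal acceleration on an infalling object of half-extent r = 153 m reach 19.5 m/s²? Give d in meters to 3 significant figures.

2.75 × 10⁷ m

2GMr/d³ = a_tidal  ⇒  d = (2GMr / a_tidal)^(1/3)
d = (2 × 6.674×10⁻¹¹ × (1.99 × 10³¹) × (153) / (19.5))^(1/3)
  = 2.75 × 10⁷ m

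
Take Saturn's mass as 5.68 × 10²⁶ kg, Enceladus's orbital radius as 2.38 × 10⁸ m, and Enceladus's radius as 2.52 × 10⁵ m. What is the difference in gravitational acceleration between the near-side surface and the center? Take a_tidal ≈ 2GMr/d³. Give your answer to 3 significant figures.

Differencing GM/(d−r)² and GM/d² to first order in r/d gives 2GMr/d³.
Δa = 2GMr/d³
   = 2 × (6.674 × 10⁻¹¹) × (5.68 × 10²⁶) × (2.52 × 10⁵) / (2.38 × 10⁸)³
   = 1.42 × 10⁻³ m/s²

1.42 × 10⁻³ m/s²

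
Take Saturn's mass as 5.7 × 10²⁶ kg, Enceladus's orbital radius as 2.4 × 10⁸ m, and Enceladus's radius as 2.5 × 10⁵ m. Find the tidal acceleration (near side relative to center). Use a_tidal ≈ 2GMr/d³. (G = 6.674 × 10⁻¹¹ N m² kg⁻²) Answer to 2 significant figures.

Differencing GM/(d−r)² and GM/d² to first order in r/d gives 2GMr/d³.
Δg = 2GMr/d³
   = 2 × (6.674 × 10⁻¹¹) × (5.7 × 10²⁶) × (2.5 × 10⁵) / (2.4 × 10⁸)³
   = 1.4 × 10⁻³ m/s²

1.4 × 10⁻³ m/s²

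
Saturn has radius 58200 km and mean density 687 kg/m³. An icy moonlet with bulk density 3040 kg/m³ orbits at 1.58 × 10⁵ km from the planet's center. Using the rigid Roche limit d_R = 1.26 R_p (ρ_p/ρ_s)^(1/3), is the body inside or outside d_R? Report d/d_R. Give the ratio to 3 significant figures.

outside; d/d_R ≈ 3.54

d_R = 1.26 × (58200 km) × (687/3040)^(1/3) = 44670 km
d/d_R = (1.58 × 10⁵) / (44670) = 3.54
Since d/d_R > 1, the body is outside the Roche limit.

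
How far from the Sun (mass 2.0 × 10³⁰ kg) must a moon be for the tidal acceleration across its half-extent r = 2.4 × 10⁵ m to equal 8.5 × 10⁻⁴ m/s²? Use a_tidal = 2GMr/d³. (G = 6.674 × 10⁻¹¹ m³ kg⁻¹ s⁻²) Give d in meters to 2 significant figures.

4.2 × 10⁹ m

2GMr/d³ = a_tidal  ⇒  d = (2GMr / a_tidal)^(1/3)
d = (2 × 6.674×10⁻¹¹ × (2.0 × 10³⁰) × (2.4 × 10⁵) / (8.5 × 10⁻⁴))^(1/3)
  = 4.2 × 10⁹ m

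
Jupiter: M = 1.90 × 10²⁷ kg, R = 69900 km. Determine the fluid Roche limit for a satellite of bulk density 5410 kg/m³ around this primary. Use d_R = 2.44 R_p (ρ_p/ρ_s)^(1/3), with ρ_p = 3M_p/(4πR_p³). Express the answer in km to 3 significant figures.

1.07 × 10⁵ km

ρ_p = 3M_p/(4πR_p³) = 3 × (1.90 × 10²⁷) / (4π × (6.99 × 10⁷ m)³) = 1330 kg/m³
d_R = 2.44 × 69900 km × (1330/5410)^(1/3)
    = 1.07 × 10⁵ km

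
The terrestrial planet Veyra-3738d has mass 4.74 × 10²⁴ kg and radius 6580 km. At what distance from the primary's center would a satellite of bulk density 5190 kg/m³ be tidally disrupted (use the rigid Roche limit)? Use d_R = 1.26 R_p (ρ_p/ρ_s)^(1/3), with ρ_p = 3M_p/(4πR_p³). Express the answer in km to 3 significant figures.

ρ_p = 3M_p/(4πR_p³) = 3 × (4.74 × 10²⁴) / (4π × (6.58 × 10⁶ m)³) = 3970 kg/m³
d_R = 1.26 × 6580 km × (3970/5190)^(1/3)
    = 7580 km

7580 km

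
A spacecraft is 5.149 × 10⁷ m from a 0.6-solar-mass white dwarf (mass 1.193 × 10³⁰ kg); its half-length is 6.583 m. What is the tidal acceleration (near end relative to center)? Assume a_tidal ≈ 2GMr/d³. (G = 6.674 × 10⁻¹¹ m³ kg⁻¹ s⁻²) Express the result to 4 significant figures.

7.679 × 10⁻³ m/s²

Since r ≪ d, expand the inverse-square field across one radius to get the leading 2GMr/d³ term.
Δa = 2GMr/d³
   = 2 × (6.674 × 10⁻¹¹) × (1.193 × 10³⁰) × (6.583) / (5.149 × 10⁷)³
   = 7.679 × 10⁻³ m/s²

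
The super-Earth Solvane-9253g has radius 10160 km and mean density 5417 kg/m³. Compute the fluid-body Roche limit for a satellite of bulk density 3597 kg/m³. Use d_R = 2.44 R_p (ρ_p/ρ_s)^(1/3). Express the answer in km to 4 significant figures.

d_R = 2.44 × 10160 km × (5417/3597)^(1/3)
    = 28420 km

28420 km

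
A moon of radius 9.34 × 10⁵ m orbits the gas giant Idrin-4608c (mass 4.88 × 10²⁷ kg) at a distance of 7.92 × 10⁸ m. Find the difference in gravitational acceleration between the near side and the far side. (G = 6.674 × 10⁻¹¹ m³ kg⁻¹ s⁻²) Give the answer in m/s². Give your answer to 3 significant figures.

Δg = 4GMr/d³
   = 4 × (6.674 × 10⁻¹¹) × (4.88 × 10²⁷) × (9.34 × 10⁵) / (7.92 × 10⁸)³
   = 2.45 × 10⁻³ m/s²

2.45 × 10⁻³ m/s²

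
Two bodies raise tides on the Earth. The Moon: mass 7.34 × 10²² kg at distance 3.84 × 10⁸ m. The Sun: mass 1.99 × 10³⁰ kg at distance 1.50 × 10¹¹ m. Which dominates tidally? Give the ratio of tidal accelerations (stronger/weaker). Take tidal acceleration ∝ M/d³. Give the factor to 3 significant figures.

Compare M/d³ for the two perturbers:
The Moon: (7.34 × 10²²) / (3.84 × 10⁸)³ = 1.296 × 10⁻³
The Sun: (1.99 × 10³⁰) / (1.50 × 10¹¹)³ = 5.896 × 10⁻⁴
Ratio (larger/smaller) = 2.20

The Moon, by a factor of ≈ 2.20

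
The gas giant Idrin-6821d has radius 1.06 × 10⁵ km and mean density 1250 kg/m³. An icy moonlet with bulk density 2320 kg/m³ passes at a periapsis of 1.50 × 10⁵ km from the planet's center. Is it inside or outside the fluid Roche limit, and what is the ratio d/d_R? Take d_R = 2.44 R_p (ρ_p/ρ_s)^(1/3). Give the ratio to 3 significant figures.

inside; d/d_R ≈ 0.713

d_R = 2.44 × (1.06 × 10⁵ km) × (1250/2320)^(1/3) = 2.105 × 10⁵ km
d/d_R = (1.50 × 10⁵) / (2.105 × 10⁵) = 0.713
Since d/d_R < 1, the body is inside the Roche limit.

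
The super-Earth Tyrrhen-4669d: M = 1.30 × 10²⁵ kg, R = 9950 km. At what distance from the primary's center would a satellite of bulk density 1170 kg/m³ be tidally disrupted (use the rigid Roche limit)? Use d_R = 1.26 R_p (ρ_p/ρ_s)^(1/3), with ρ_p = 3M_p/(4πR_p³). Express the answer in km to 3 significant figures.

17400 km

ρ_p = 3M_p/(4πR_p³) = 3 × (1.30 × 10²⁵) / (4π × (9.95 × 10⁶ m)³) = 3150 kg/m³
d_R = 1.26 × 9950 km × (3150/1170)^(1/3)
    = 17400 km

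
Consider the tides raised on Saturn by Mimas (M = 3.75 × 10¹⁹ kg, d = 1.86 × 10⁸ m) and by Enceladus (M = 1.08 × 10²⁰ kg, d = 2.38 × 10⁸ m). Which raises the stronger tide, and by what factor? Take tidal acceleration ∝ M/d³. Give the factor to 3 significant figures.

Enceladus, by a factor of ≈ 1.37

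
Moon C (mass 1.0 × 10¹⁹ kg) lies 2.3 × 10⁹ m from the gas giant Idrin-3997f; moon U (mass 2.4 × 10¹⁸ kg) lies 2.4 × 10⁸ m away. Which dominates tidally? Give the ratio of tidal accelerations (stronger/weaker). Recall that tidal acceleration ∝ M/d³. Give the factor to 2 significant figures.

Moon U, by a factor of ≈ 210

Compare M/d³ for the two perturbers:
Moon C: (1.0 × 10¹⁹) / (2.3 × 10⁹)³ = 8.219 × 10⁻¹⁰
Moon U: (2.4 × 10¹⁸) / (2.4 × 10⁸)³ = 1.736 × 10⁻⁷
Ratio (larger/smaller) = 210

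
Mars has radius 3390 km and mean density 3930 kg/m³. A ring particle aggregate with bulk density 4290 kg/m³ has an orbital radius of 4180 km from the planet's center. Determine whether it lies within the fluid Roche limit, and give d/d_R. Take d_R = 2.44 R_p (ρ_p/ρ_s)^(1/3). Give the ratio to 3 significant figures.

d_R = 2.44 × (3390 km) × (3930/4290)^(1/3) = 8033 km
d/d_R = (4180) / (8033) = 0.520
Since d/d_R < 1, the body is inside the Roche limit.

inside; d/d_R ≈ 0.520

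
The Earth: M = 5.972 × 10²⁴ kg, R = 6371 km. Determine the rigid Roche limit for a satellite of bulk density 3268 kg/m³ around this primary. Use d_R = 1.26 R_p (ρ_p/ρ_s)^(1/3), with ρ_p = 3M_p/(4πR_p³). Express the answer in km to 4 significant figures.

9556 km

ρ_p = 3M_p/(4πR_p³) = 3 × (5.972 × 10²⁴) / (4π × (6.371 × 10⁶ m)³) = 5513 kg/m³
d_R = 1.26 × 6371 km × (5513/3268)^(1/3)
    = 9556 km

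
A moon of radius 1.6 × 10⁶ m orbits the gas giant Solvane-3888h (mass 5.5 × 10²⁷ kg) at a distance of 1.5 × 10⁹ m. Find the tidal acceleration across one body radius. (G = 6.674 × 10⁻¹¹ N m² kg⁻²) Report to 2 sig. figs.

3.5 × 10⁻⁴ m/s²

Δa = 2GMr/d³
   = 2 × (6.674 × 10⁻¹¹) × (5.5 × 10²⁷) × (1.6 × 10⁶) / (1.5 × 10⁹)³
   = 3.5 × 10⁻⁴ m/s²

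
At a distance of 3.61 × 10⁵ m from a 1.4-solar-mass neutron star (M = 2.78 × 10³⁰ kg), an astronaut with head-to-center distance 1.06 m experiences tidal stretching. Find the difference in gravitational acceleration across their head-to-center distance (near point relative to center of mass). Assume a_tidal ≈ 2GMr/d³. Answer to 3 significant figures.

8.36 × 10³ m/s²

a_tidal = 2GMr/d³
        = 2 × (6.674 × 10⁻¹¹) × (2.78 × 10³⁰) × (1.06) / (3.61 × 10⁵)³
        = 8.36 × 10³ m/s²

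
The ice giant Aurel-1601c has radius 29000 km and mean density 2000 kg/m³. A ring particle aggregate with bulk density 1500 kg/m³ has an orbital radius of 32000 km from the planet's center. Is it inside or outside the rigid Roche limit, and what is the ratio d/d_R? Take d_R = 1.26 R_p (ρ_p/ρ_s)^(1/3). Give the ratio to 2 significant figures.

d_R = 1.26 × (29000 km) × (2000/1500)^(1/3) = 40220 km
d/d_R = (32000) / (40220) = 0.80
Since d/d_R < 1, the body is inside the Roche limit.

inside; d/d_R ≈ 0.80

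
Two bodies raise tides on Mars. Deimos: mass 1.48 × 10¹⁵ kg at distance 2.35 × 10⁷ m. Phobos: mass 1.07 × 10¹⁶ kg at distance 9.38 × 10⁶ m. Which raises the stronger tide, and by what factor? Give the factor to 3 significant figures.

Tidal stretch scales as M/d³; compute that for each body.
Deimos: (1.48 × 10¹⁵) / (2.35 × 10⁷)³ = 1.140 × 10⁻⁷
Phobos: (1.07 × 10¹⁶) / (9.38 × 10⁶)³ = 1.297 × 10⁻⁵
Ratio (larger/smaller) = 114

Phobos, by a factor of ≈ 114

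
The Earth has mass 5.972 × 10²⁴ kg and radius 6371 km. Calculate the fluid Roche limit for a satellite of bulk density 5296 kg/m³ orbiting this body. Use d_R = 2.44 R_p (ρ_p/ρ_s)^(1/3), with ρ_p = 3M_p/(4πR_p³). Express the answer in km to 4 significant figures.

15750 km

ρ_p = 3M_p/(4πR_p³) = 3 × (5.972 × 10²⁴) / (4π × (6.371 × 10⁶ m)³) = 5513 kg/m³
d_R = 2.44 × 6371 km × (5513/5296)^(1/3)
    = 15750 km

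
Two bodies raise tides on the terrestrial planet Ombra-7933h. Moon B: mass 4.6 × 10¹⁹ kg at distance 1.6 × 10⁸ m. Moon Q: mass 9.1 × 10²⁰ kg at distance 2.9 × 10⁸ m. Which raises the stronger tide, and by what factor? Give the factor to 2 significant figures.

Moon Q, by a factor of ≈ 3.3

The tide-raising term goes as M/d³ (the gradient of a 1/d² field).
Moon B: (4.6 × 10¹⁹) / (1.6 × 10⁸)³ = 1.123 × 10⁻⁵
Moon Q: (9.1 × 10²⁰) / (2.9 × 10⁸)³ = 3.731 × 10⁻⁵
Ratio (larger/smaller) = 3.3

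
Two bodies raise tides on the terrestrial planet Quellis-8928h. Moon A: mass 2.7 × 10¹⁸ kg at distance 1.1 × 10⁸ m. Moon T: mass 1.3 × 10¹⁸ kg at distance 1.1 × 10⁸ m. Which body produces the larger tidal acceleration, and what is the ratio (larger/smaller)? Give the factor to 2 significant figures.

Tidal stretch scales as M/d³; compute that for each body.
Moon A: (2.7 × 10¹⁸) / (1.1 × 10⁸)³ = 2.029 × 10⁻⁶
Moon T: (1.3 × 10¹⁸) / (1.1 × 10⁸)³ = 9.767 × 10⁻⁷
Ratio (larger/smaller) = 2.1

Moon A, by a factor of ≈ 2.1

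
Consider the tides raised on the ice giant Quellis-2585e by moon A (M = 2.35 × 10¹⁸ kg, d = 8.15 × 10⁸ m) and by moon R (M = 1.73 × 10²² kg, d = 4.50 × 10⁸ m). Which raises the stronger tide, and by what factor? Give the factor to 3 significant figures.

Tidal stretch scales as M/d³; compute that for each body.
Moon A: (2.35 × 10¹⁸) / (8.15 × 10⁸)³ = 4.341 × 10⁻⁹
Moon R: (1.73 × 10²²) / (4.50 × 10⁸)³ = 1.898 × 10⁻⁴
Ratio (larger/smaller) = 43700

Moon R, by a factor of ≈ 43700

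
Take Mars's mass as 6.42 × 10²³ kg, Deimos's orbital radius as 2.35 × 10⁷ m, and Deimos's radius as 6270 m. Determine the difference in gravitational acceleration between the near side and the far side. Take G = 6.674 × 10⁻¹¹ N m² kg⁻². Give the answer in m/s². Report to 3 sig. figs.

8.28 × 10⁻⁵ m/s²

Differencing GM/(d−r)² and GM/(d+r)² to first order in r/d gives 4GMr/d³.
a_tidal = 4GMr/d³
        = 4 × (6.674 × 10⁻¹¹) × (6.42 × 10²³) × (6270) / (2.35 × 10⁷)³
        = 8.28 × 10⁻⁵ m/s²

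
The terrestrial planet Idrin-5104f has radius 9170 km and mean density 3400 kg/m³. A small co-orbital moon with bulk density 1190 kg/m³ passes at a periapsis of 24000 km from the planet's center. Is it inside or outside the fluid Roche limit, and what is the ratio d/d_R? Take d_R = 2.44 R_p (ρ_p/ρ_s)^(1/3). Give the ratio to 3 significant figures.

inside; d/d_R ≈ 0.756

d_R = 2.44 × (9170 km) × (3400/1190)^(1/3) = 31750 km
d/d_R = (24000) / (31750) = 0.756
Since d/d_R < 1, the body is inside the Roche limit.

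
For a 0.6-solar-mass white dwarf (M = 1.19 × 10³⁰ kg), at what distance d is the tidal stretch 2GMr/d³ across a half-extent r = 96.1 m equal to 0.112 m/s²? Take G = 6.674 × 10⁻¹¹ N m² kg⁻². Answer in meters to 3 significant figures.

5.15 × 10⁷ m

2GMr/d³ = a_tidal  ⇒  d = (2GMr / a_tidal)^(1/3)
d = (2 × 6.674×10⁻¹¹ × (1.19 × 10³⁰) × (96.1) / (0.112))^(1/3)
  = 5.15 × 10⁷ m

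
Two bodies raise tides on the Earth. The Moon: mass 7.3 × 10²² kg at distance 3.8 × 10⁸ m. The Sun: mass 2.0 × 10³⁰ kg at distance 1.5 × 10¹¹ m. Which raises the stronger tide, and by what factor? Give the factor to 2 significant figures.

The Moon, by a factor of ≈ 2.2

Tidal stretch scales as M/d³; compute that for each body.
The Moon: (7.3 × 10²²) / (3.8 × 10⁸)³ = 1.330 × 10⁻³
The Sun: (2.0 × 10³⁰) / (1.5 × 10¹¹)³ = 5.926 × 10⁻⁴
Ratio (larger/smaller) = 2.2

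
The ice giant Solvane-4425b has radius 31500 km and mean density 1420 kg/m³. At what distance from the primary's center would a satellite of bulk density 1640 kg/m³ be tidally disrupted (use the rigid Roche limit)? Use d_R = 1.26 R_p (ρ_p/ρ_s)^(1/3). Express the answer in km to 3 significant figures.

37800 km

d_R = 1.26 × 31500 km × (1420/1640)^(1/3)
    = 37800 km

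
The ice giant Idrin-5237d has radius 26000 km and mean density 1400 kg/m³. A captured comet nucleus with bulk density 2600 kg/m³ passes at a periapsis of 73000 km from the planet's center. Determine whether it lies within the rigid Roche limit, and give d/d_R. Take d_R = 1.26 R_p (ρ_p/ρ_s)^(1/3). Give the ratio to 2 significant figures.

d_R = 1.26 × (26000 km) × (1400/2600)^(1/3) = 26650 km
d/d_R = (73000) / (26650) = 2.7
Since d/d_R > 1, the body is outside the Roche limit.

outside; d/d_R ≈ 2.7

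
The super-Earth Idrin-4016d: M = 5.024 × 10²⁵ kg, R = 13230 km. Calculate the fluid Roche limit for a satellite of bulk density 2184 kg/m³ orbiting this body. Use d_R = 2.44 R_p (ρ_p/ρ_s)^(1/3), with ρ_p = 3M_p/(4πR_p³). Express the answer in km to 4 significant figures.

ρ_p = 3M_p/(4πR_p³) = 3 × (5.024 × 10²⁵) / (4π × (1.323 × 10⁷ m)³) = 5179 kg/m³
d_R = 2.44 × 13230 km × (5179/2184)^(1/3)
    = 43050 km

43050 km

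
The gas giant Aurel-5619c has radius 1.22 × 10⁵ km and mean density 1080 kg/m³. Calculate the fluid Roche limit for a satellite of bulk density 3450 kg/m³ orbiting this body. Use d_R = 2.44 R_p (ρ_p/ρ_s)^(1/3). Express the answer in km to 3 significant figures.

2.02 × 10⁵ km

d_R = 2.44 × 1.22 × 10⁵ km × (1080/3450)^(1/3)
    = 2.02 × 10⁵ km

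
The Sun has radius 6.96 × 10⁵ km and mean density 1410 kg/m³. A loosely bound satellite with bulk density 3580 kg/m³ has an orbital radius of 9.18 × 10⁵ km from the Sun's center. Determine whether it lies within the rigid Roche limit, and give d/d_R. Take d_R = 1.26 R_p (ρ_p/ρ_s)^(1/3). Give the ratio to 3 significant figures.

outside; d/d_R ≈ 1.43

d_R = 1.26 × (6.96 × 10⁵ km) × (1410/3580)^(1/3) = 6.428 × 10⁵ km
d/d_R = (9.18 × 10⁵) / (6.428 × 10⁵) = 1.43
Since d/d_R > 1, the body is outside the Roche limit.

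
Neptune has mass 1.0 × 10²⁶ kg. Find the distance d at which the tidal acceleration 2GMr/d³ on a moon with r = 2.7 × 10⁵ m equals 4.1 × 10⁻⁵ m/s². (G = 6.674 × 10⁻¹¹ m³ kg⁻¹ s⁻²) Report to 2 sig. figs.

4.4 × 10⁸ m

2GMr/d³ = a_tidal  ⇒  d = (2GMr / a_tidal)^(1/3)
d = (2 × 6.674×10⁻¹¹ × (1.0 × 10²⁶) × (2.7 × 10⁵) / (4.1 × 10⁻⁵))^(1/3)
  = 4.4 × 10⁸ m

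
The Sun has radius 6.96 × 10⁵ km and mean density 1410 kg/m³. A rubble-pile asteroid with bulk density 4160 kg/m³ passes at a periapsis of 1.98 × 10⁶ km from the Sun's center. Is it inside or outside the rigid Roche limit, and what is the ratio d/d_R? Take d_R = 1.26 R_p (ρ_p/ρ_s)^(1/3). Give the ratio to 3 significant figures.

outside; d/d_R ≈ 3.24

d_R = 1.26 × (6.96 × 10⁵ km) × (1410/4160)^(1/3) = 6.114 × 10⁵ km
d/d_R = (1.98 × 10⁶) / (6.114 × 10⁵) = 3.24
Since d/d_R > 1, the body is outside the Roche limit.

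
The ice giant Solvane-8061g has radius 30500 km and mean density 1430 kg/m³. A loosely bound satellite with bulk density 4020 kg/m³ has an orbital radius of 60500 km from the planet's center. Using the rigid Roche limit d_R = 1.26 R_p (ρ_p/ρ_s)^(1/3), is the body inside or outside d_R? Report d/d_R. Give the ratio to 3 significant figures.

outside; d/d_R ≈ 2.22

d_R = 1.26 × (30500 km) × (1430/4020)^(1/3) = 27230 km
d/d_R = (60500) / (27230) = 2.22
Since d/d_R > 1, the body is outside the Roche limit.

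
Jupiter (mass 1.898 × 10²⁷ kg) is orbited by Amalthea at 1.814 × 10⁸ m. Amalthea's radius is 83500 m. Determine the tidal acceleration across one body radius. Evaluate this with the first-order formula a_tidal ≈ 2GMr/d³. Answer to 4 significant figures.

The tidal stretch is the gradient of GM/d² times the body's extent r, hence the 1/d³ dependence.
Δa = 2GMr/d³
   = 2 × (6.674 × 10⁻¹¹) × (1.898 × 10²⁷) × (83500) / (1.814 × 10⁸)³
   = 3.544 × 10⁻³ m/s²

3.544 × 10⁻³ m/s²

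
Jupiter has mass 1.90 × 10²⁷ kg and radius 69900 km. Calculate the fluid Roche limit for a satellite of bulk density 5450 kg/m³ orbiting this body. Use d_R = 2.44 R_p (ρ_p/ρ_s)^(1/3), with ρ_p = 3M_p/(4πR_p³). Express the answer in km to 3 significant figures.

ρ_p = 3M_p/(4πR_p³) = 3 × (1.90 × 10²⁷) / (4π × (6.99 × 10⁷ m)³) = 1330 kg/m³
d_R = 2.44 × 69900 km × (1330/5450)^(1/3)
    = 1.07 × 10⁵ km

1.07 × 10⁵ km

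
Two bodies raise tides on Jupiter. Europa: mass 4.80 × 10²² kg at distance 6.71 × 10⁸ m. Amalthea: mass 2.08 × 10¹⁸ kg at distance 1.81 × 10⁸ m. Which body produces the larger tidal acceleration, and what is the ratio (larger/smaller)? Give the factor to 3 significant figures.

The tide-raising term goes as M/d³ (the gradient of a 1/d² field).
Europa: (4.80 × 10²²) / (6.71 × 10⁸)³ = 1.589 × 10⁻⁴
Amalthea: (2.08 × 10¹⁸) / (1.81 × 10⁸)³ = 3.508 × 10⁻⁷
Ratio (larger/smaller) = 453

Europa, by a factor of ≈ 453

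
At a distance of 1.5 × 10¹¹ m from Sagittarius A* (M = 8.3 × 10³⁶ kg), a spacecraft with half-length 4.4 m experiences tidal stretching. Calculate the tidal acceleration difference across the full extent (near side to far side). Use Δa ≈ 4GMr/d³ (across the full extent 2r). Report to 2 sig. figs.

2.9 × 10⁻⁶ m/s²

Δa = 4GMr/d³
   = 4 × (6.674 × 10⁻¹¹) × (8.3 × 10³⁶) × (4.4) / (1.5 × 10¹¹)³
   = 2.9 × 10⁻⁶ m/s²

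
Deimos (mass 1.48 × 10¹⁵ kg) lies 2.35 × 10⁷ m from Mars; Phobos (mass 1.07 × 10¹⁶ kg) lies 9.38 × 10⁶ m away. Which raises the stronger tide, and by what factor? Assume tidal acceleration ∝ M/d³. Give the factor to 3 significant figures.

Tidal acceleration ∝ M/d³, so compare M/d³ for each.
Deimos: (1.48 × 10¹⁵) / (2.35 × 10⁷)³ = 1.140 × 10⁻⁷
Phobos: (1.07 × 10¹⁶) / (9.38 × 10⁶)³ = 1.297 × 10⁻⁵
Ratio (larger/smaller) = 114

Phobos, by a factor of ≈ 114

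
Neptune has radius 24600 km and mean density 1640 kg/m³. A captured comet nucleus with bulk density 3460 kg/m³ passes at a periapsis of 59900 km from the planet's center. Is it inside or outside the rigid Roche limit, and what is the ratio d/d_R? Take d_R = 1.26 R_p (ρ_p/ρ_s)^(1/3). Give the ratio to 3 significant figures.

d_R = 1.26 × (24600 km) × (1640/3460)^(1/3) = 24170 km
d/d_R = (59900) / (24170) = 2.48
Since d/d_R > 1, the body is outside the Roche limit.

outside; d/d_R ≈ 2.48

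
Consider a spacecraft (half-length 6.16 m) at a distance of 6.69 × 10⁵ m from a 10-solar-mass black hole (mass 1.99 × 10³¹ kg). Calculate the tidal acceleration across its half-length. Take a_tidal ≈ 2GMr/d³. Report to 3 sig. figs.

5.46 × 10⁴ m/s²

Δa = 2GMr/d³
   = 2 × (6.674 × 10⁻¹¹) × (1.99 × 10³¹) × (6.16) / (6.69 × 10⁵)³
   = 5.46 × 10⁴ m/s²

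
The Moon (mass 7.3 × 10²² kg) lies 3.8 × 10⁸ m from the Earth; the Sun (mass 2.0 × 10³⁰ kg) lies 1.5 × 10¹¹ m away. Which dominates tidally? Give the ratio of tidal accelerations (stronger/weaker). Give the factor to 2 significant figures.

Tidal stretch scales as M/d³; compute that for each body.
The Moon: (7.3 × 10²²) / (3.8 × 10⁸)³ = 1.330 × 10⁻³
The Sun: (2.0 × 10³⁰) / (1.5 × 10¹¹)³ = 5.926 × 10⁻⁴
Ratio (larger/smaller) = 2.2

The Moon, by a factor of ≈ 2.2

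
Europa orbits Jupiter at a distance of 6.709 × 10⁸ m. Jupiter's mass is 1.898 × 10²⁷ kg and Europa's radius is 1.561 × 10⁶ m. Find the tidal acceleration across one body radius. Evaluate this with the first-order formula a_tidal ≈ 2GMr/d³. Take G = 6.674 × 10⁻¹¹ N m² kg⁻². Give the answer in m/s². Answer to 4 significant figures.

a_tidal = 2GMr/d³
        = 2 × (6.674 × 10⁻¹¹) × (1.898 × 10²⁷) × (1.561 × 10⁶) / (6.709 × 10⁸)³
        = 1.310 × 10⁻³ m/s²

1.310 × 10⁻³ m/s²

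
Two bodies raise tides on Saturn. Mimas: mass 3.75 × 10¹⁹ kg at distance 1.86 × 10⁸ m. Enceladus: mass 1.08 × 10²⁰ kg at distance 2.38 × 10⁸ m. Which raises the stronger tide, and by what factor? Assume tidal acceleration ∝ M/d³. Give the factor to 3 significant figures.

Compare M/d³ for the two perturbers:
Mimas: (3.75 × 10¹⁹) / (1.86 × 10⁸)³ = 5.828 × 10⁻⁶
Enceladus: (1.08 × 10²⁰) / (2.38 × 10⁸)³ = 8.011 × 10⁻⁶
Ratio (larger/smaller) = 1.37

Enceladus, by a factor of ≈ 1.37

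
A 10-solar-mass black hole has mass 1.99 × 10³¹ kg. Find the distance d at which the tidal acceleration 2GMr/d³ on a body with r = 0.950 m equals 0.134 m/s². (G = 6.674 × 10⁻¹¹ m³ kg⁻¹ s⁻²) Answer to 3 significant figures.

2GMr/d³ = a_tidal  ⇒  d = (2GMr / a_tidal)^(1/3)
d = (2 × 6.674×10⁻¹¹ × (1.99 × 10³¹) × (0.950) / (0.134))^(1/3)
  = 2.66 × 10⁷ m

2.66 × 10⁷ m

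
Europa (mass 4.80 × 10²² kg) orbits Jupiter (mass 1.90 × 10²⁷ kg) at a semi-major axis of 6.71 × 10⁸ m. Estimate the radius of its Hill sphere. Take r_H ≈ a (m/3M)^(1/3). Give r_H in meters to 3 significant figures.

r_H ≈ a (m/3M)^(1/3)
    = (6.71 × 10⁸) × (4.80 × 10²² / (3 × 1.90 × 10²⁷))^(1/3)
    = 1.37 × 10⁷ m

1.37 × 10⁷ m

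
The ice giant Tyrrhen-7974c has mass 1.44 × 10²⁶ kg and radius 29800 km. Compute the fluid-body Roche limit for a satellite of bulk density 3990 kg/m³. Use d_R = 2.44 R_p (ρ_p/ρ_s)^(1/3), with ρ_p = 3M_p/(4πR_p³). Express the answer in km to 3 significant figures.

ρ_p = 3M_p/(4πR_p³) = 3 × (1.44 × 10²⁶) / (4π × (2.98 × 10⁷ m)³) = 1300 kg/m³
d_R = 2.44 × 29800 km × (1300/3990)^(1/3)
    = 50000 km

50000 km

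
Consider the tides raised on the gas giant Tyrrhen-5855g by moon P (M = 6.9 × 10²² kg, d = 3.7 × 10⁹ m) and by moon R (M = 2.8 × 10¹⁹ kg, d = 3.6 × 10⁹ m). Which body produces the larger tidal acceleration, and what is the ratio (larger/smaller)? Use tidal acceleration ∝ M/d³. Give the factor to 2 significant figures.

Moon P, by a factor of ≈ 2300

Compare M/d³ for the two perturbers:
Moon P: (6.9 × 10²²) / (3.7 × 10⁹)³ = 1.362 × 10⁻⁶
Moon R: (2.8 × 10¹⁹) / (3.6 × 10⁹)³ = 6.001 × 10⁻¹⁰
Ratio (larger/smaller) = 2300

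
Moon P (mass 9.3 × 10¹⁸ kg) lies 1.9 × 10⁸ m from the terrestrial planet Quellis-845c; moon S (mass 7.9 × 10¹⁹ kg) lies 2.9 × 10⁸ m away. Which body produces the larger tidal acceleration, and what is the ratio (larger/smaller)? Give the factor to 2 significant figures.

Compare M/d³ for the two perturbers:
Moon P: (9.3 × 10¹⁸) / (1.9 × 10⁸)³ = 1.356 × 10⁻⁶
Moon S: (7.9 × 10¹⁹) / (2.9 × 10⁸)³ = 3.239 × 10⁻⁶
Ratio (larger/smaller) = 2.4

Moon S, by a factor of ≈ 2.4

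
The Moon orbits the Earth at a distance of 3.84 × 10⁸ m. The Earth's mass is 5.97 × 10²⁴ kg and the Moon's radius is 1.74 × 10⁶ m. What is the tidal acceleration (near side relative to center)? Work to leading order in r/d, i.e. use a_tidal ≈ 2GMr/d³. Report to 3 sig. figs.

2.45 × 10⁻⁵ m/s²

Δa = 2GMr/d³
   = 2 × (6.674 × 10⁻¹¹) × (5.97 × 10²⁴) × (1.74 × 10⁶) / (3.84 × 10⁸)³
   = 2.45 × 10⁻⁵ m/s²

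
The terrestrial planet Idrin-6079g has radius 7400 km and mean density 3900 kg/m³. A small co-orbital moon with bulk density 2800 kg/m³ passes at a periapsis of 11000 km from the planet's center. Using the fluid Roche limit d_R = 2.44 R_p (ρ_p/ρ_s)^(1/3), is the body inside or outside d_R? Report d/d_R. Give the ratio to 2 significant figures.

inside; d/d_R ≈ 0.55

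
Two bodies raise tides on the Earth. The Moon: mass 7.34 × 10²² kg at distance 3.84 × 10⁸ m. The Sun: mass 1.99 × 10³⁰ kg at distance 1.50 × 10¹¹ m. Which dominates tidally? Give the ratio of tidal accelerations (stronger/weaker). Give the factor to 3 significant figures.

The Moon, by a factor of ≈ 2.20

Tidal stretch scales as M/d³; compute that for each body.
The Moon: (7.34 × 10²²) / (3.84 × 10⁸)³ = 1.296 × 10⁻³
The Sun: (1.99 × 10³⁰) / (1.50 × 10¹¹)³ = 5.896 × 10⁻⁴
Ratio (larger/smaller) = 2.20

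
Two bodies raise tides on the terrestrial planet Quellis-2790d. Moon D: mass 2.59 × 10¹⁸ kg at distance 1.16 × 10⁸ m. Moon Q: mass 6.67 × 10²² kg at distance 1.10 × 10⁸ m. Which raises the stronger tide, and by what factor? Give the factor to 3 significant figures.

Moon Q, by a factor of ≈ 30200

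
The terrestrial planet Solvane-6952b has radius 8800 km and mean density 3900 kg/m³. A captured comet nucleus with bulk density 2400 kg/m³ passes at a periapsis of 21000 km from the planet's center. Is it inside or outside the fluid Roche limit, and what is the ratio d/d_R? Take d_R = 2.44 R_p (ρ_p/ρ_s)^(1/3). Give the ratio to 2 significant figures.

inside; d/d_R ≈ 0.83

d_R = 2.44 × (8800 km) × (3900/2400)^(1/3) = 25240 km
d/d_R = (21000) / (25240) = 0.83
Since d/d_R < 1, the body is inside the Roche limit.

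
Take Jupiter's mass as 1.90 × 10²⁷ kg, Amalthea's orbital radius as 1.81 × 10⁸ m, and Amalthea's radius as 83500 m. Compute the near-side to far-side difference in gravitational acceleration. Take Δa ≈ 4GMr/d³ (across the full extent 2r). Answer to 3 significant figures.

7.14 × 10⁻³ m/s²

Δg = 4GMr/d³
   = 4 × (6.674 × 10⁻¹¹) × (1.90 × 10²⁷) × (83500) / (1.81 × 10⁸)³
   = 7.14 × 10⁻³ m/s²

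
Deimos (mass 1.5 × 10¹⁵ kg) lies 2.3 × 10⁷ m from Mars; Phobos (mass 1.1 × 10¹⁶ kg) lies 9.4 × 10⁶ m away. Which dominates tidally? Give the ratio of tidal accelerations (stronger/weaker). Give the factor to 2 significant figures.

Phobos, by a factor of ≈ 110

Tidal stretch scales as M/d³; compute that for each body.
Deimos: (1.5 × 10¹⁵) / (2.3 × 10⁷)³ = 1.233 × 10⁻⁷
Phobos: (1.1 × 10¹⁶) / (9.4 × 10⁶)³ = 1.324 × 10⁻⁵
Ratio (larger/smaller) = 110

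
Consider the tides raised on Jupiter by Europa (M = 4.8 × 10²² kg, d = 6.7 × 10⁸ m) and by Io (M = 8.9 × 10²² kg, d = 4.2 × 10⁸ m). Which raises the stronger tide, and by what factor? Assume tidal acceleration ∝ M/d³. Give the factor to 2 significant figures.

The tide-raising term goes as M/d³ (the gradient of a 1/d² field).
Europa: (4.8 × 10²²) / (6.7 × 10⁸)³ = 1.596 × 10⁻⁴
Io: (8.9 × 10²²) / (4.2 × 10⁸)³ = 1.201 × 10⁻³
Ratio (larger/smaller) = 7.5

Io, by a factor of ≈ 7.5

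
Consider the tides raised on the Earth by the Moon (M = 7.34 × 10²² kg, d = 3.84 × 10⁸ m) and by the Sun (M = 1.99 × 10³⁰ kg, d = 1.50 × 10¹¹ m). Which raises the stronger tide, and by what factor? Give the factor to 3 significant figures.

The Moon, by a factor of ≈ 2.20

Tidal acceleration ∝ M/d³, so compare M/d³ for each.
The Moon: (7.34 × 10²²) / (3.84 × 10⁸)³ = 1.296 × 10⁻³
The Sun: (1.99 × 10³⁰) / (1.50 × 10¹¹)³ = 5.896 × 10⁻⁴
Ratio (larger/smaller) = 2.20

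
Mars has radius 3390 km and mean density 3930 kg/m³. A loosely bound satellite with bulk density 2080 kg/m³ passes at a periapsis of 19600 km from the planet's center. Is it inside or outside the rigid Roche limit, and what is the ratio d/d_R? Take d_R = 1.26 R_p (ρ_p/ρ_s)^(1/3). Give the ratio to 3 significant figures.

outside; d/d_R ≈ 3.71

d_R = 1.26 × (3390 km) × (3930/2080)^(1/3) = 5281 km
d/d_R = (19600) / (5281) = 3.71
Since d/d_R > 1, the body is outside the Roche limit.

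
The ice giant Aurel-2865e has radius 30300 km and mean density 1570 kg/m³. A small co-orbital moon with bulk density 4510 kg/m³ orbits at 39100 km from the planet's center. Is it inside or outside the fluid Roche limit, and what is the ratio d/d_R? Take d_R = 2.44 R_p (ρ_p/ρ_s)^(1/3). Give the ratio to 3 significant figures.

d_R = 2.44 × (30300 km) × (1570/4510)^(1/3) = 52010 km
d/d_R = (39100) / (52010) = 0.752
Since d/d_R < 1, the body is inside the Roche limit.

inside; d/d_R ≈ 0.752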